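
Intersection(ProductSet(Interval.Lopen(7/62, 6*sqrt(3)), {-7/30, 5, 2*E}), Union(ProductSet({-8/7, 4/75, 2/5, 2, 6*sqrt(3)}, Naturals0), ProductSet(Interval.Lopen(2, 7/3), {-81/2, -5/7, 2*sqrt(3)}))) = ProductSet({2/5, 2, 6*sqrt(3)}, {5})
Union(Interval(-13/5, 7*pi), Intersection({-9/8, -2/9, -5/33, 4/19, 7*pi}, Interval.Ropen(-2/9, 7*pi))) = Interval(-13/5, 7*pi)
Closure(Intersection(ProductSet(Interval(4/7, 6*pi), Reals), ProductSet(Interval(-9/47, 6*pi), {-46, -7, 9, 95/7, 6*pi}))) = ProductSet(Interval(4/7, 6*pi), {-46, -7, 9, 95/7, 6*pi})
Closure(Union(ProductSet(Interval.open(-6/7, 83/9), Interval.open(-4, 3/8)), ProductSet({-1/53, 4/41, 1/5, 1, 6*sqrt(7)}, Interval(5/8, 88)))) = Union(ProductSet({-6/7, 83/9}, Interval(-4, 3/8)), ProductSet({-1/53, 4/41, 1/5, 1, 6*sqrt(7)}, Interval(5/8, 88)), ProductSet(Interval(-6/7, 83/9), {-4, 3/8}), ProductSet(Interval.open(-6/7, 83/9), Interval.open(-4, 3/8)))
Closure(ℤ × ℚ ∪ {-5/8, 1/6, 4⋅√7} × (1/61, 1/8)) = (ℤ × ℝ) ∪ ({-5/8, 1/6, 4⋅√7} × [1/61, 1/8])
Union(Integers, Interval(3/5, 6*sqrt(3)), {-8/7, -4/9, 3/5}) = Union({-8/7, -4/9}, Integers, Interval(3/5, 6*sqrt(3)))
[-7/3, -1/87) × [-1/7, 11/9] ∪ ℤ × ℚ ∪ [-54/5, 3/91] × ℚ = ((ℤ ∪ [-54/5, 3/91]) × ℚ) ∪ ([-7/3, -1/87) × [-1/7, 11/9])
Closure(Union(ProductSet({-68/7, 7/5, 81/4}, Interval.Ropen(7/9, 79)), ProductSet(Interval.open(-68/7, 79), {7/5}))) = Union(ProductSet({-68/7, 7/5, 81/4}, Interval(7/9, 79)), ProductSet(Interval(-68/7, 79), {7/5}))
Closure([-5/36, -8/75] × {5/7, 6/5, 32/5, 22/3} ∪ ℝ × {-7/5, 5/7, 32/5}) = (ℝ × {-7/5, 5/7, 32/5}) ∪ ([-5/36, -8/75] × {5/7, 6/5, 32/5, 22/3})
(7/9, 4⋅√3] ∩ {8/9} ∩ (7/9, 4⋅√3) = {8/9}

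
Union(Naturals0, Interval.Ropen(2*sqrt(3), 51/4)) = Union(Interval.Ropen(2*sqrt(3), 51/4), Naturals0)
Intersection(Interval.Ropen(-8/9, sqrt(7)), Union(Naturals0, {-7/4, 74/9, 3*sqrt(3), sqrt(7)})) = Range(0, 3, 1)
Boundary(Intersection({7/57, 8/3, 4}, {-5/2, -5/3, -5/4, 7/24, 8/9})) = EmptySet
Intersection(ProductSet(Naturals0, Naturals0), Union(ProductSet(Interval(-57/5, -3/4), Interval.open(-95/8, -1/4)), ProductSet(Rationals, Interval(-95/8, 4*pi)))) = ProductSet(Naturals0, Range(0, 13, 1))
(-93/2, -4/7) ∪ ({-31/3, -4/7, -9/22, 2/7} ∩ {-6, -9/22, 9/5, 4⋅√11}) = (-93/2, -4/7) ∪ {-9/22}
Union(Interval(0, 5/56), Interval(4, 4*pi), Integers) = Union(Integers, Interval(0, 5/56), Interval(4, 4*pi))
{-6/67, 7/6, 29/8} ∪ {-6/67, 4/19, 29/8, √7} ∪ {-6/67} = {-6/67, 4/19, 7/6, 29/8, √7}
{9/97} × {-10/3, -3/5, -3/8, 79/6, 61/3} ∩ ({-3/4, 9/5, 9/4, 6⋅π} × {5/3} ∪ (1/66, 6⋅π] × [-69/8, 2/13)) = {9/97} × {-10/3, -3/5, -3/8}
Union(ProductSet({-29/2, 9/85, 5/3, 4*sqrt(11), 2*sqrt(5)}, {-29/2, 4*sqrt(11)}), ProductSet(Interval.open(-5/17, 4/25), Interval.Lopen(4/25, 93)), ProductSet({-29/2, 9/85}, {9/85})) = Union(ProductSet({-29/2, 9/85}, {9/85}), ProductSet({-29/2, 9/85, 5/3, 4*sqrt(11), 2*sqrt(5)}, {-29/2, 4*sqrt(11)}), ProductSet(Interval.open(-5/17, 4/25), Interval.Lopen(4/25, 93)))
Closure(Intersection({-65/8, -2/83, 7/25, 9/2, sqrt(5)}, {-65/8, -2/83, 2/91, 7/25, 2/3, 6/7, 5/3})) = {-65/8, -2/83, 7/25}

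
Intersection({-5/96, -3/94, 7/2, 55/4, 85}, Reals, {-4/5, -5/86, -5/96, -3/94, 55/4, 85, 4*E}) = {-5/96, -3/94, 55/4, 85}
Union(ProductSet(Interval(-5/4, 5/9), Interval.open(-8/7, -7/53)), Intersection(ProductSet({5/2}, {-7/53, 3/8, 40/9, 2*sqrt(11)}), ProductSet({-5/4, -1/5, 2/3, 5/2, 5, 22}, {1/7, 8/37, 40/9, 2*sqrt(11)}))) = Union(ProductSet({5/2}, {40/9, 2*sqrt(11)}), ProductSet(Interval(-5/4, 5/9), Interval.open(-8/7, -7/53)))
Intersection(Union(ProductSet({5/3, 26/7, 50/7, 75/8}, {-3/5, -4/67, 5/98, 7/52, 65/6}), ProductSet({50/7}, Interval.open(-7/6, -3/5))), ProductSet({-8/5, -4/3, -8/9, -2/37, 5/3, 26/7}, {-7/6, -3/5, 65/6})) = ProductSet({5/3, 26/7}, {-3/5, 65/6})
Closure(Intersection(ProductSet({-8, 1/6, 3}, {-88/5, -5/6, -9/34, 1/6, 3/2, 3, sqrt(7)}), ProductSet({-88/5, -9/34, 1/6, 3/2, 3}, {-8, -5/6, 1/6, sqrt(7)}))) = ProductSet({1/6, 3}, {-5/6, 1/6, sqrt(7)})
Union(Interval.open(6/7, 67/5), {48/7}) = Interval.open(6/7, 67/5)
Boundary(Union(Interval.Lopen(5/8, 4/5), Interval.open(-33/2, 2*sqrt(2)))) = {-33/2, 2*sqrt(2)}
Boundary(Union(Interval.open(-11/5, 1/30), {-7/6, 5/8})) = {-11/5, 1/30, 5/8}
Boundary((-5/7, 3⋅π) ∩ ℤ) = {0, 1, …, 9}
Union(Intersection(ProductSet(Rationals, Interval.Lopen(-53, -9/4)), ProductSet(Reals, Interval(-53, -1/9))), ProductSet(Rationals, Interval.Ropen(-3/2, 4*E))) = ProductSet(Rationals, Union(Interval.Lopen(-53, -9/4), Interval.Ropen(-3/2, 4*E)))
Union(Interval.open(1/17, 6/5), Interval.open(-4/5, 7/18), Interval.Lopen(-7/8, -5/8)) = Interval.open(-7/8, 6/5)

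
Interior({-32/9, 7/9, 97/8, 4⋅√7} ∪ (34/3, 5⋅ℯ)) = (34/3, 5⋅ℯ)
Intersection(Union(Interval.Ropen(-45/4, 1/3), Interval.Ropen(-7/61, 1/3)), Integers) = Range(-11, 1, 1)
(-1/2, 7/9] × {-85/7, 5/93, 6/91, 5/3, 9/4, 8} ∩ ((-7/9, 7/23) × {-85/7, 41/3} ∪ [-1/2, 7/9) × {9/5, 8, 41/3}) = ((-1/2, 7/23) × {-85/7}) ∪ ((-1/2, 7/9) × {8})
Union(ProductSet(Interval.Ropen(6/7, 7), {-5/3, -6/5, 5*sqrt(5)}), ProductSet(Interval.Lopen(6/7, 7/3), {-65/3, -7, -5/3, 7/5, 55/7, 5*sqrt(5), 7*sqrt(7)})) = Union(ProductSet(Interval.Lopen(6/7, 7/3), {-65/3, -7, -5/3, 7/5, 55/7, 5*sqrt(5), 7*sqrt(7)}), ProductSet(Interval.Ropen(6/7, 7), {-5/3, -6/5, 5*sqrt(5)}))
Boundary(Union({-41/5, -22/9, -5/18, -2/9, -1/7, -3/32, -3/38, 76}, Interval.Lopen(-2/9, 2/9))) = {-41/5, -22/9, -5/18, -2/9, 2/9, 76}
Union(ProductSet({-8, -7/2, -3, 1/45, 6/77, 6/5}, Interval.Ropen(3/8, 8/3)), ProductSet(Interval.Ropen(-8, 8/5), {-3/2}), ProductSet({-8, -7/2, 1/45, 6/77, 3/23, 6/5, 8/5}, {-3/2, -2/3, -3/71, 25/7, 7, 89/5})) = Union(ProductSet({-8, -7/2, -3, 1/45, 6/77, 6/5}, Interval.Ropen(3/8, 8/3)), ProductSet({-8, -7/2, 1/45, 6/77, 3/23, 6/5, 8/5}, {-3/2, -2/3, -3/71, 25/7, 7, 89/5}), ProductSet(Interval.Ropen(-8, 8/5), {-3/2}))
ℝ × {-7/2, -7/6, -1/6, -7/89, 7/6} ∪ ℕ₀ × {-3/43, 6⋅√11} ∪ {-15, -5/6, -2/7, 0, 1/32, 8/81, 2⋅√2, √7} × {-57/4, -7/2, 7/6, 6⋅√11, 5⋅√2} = (ℝ × {-7/2, -7/6, -1/6, -7/89, 7/6}) ∪ (ℕ₀ × {-3/43, 6⋅√11}) ∪ ({-15, -5/6, -2/7, 0, 1/32, 8/81, 2⋅√2, √7} × {-57/4, -7/2, 7/6, 6⋅√11, 5⋅√2})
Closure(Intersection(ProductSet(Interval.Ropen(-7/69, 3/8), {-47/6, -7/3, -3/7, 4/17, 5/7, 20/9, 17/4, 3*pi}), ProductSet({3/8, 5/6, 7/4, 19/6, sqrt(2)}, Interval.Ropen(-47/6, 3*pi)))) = EmptySet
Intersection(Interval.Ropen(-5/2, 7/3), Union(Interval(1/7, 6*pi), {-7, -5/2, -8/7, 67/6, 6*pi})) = Union({-5/2, -8/7}, Interval.Ropen(1/7, 7/3))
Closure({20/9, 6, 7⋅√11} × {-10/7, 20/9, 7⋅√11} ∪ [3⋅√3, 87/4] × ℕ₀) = ([3⋅√3, 87/4] × ℕ₀) ∪ ({20/9, 6, 7⋅√11} × {-10/7, 20/9, 7⋅√11})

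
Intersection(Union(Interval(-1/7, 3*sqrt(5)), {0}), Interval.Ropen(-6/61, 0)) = Interval.Ropen(-6/61, 0)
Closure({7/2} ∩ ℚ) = {7/2}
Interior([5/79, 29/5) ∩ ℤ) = ∅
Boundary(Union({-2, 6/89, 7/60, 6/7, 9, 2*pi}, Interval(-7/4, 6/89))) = {-2, -7/4, 6/89, 7/60, 6/7, 9, 2*pi}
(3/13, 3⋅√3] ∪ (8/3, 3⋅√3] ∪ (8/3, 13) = (3/13, 13)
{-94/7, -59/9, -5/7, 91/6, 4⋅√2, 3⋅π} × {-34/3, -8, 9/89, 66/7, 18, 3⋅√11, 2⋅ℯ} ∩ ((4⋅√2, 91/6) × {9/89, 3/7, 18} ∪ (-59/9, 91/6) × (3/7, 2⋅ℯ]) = ({3⋅π} × {9/89, 18}) ∪ ({-5/7, 4⋅√2, 3⋅π} × {2⋅ℯ})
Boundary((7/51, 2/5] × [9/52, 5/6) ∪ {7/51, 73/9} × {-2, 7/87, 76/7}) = ({7/51, 73/9} × {-2, 7/87, 76/7}) ∪ ({7/51, 2/5} × [9/52, 5/6]) ∪ ([7/51, 2/5] × {9/52, 5/6})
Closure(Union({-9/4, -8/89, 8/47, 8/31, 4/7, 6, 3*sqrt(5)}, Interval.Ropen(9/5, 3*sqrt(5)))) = Union({-9/4, -8/89, 8/47, 8/31, 4/7}, Interval(9/5, 3*sqrt(5)))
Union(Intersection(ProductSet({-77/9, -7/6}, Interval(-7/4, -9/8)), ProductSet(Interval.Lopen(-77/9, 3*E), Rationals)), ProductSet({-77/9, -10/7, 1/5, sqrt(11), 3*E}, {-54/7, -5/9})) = Union(ProductSet({-7/6}, Intersection(Interval(-7/4, -9/8), Rationals)), ProductSet({-77/9, -10/7, 1/5, sqrt(11), 3*E}, {-54/7, -5/9}))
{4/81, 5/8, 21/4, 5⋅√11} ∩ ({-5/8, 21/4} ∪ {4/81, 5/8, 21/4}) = {4/81, 5/8, 21/4}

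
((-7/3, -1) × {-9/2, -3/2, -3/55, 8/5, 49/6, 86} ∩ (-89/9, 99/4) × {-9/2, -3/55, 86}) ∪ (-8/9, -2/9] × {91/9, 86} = ((-8/9, -2/9] × {91/9, 86}) ∪ ((-7/3, -1) × {-9/2, -3/55, 86})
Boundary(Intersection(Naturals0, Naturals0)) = Naturals0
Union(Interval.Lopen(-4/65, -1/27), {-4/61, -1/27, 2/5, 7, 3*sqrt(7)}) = Union({-4/61, 2/5, 7, 3*sqrt(7)}, Interval.Lopen(-4/65, -1/27))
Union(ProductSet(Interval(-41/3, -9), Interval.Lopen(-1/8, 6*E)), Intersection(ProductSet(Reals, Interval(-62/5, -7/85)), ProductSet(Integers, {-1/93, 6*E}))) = ProductSet(Interval(-41/3, -9), Interval.Lopen(-1/8, 6*E))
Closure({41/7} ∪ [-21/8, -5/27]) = [-21/8, -5/27] ∪ {41/7}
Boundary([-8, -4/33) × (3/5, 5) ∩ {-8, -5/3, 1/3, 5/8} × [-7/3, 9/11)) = {-8, -5/3} × [3/5, 9/11]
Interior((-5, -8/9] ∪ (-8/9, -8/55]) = (-5, -8/55)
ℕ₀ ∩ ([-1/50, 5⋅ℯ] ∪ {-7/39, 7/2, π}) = {0, 1, …, 13}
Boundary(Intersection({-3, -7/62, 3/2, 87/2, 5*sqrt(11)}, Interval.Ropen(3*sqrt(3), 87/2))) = {5*sqrt(11)}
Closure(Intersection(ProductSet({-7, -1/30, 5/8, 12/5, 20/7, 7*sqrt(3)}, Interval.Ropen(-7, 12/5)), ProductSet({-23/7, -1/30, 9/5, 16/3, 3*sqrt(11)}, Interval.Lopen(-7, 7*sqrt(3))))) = ProductSet({-1/30}, Interval(-7, 12/5))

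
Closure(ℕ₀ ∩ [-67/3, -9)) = ∅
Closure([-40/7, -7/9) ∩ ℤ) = {-5, -4, …, -1}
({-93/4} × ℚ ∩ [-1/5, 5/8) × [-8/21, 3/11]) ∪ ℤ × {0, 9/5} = ℤ × {0, 9/5}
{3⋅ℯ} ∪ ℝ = ℝ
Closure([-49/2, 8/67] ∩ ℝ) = [-49/2, 8/67]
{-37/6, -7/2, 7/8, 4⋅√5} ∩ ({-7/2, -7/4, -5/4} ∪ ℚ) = {-37/6, -7/2, 7/8}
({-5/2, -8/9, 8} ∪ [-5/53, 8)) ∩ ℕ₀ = {0, 1, …, 8}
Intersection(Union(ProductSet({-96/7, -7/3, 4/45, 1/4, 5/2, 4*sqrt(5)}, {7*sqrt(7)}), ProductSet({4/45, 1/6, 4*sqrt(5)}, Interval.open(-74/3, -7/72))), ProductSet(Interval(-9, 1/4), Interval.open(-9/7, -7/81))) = ProductSet({4/45, 1/6}, Interval.open(-9/7, -7/72))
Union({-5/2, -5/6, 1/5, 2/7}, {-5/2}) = {-5/2, -5/6, 1/5, 2/7}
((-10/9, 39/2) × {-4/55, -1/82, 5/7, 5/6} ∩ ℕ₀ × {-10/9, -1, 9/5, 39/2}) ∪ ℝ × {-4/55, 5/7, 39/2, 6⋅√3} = ℝ × {-4/55, 5/7, 39/2, 6⋅√3}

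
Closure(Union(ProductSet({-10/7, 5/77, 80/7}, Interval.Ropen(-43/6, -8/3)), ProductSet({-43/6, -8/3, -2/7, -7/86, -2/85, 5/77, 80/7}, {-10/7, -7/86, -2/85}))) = Union(ProductSet({-10/7, 5/77, 80/7}, Interval(-43/6, -8/3)), ProductSet({-43/6, -8/3, -2/7, -7/86, -2/85, 5/77, 80/7}, {-10/7, -7/86, -2/85}))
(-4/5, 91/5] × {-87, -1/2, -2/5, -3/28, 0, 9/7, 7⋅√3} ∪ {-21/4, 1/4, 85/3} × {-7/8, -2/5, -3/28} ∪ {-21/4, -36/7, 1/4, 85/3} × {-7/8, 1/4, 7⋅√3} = ({-21/4, 1/4, 85/3} × {-7/8, -2/5, -3/28}) ∪ ({-21/4, -36/7, 1/4, 85/3} × {-7/8, 1/4, 7⋅√3}) ∪ ((-4/5, 91/5] × {-87, -1/2, -2/5, -3/28, 0, 9/7, 7⋅√3})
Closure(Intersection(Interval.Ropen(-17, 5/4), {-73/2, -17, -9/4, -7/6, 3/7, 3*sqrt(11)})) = {-17, -9/4, -7/6, 3/7}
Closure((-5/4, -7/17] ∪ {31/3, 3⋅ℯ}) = [-5/4, -7/17] ∪ {31/3, 3⋅ℯ}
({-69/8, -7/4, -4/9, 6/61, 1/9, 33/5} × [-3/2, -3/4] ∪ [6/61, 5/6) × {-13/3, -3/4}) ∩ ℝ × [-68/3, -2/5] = ([6/61, 5/6) × {-13/3, -3/4}) ∪ ({-69/8, -7/4, -4/9, 6/61, 1/9, 33/5} × [-3/2, -3/4])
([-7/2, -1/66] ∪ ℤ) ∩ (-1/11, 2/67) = (-1/11, -1/66] ∪ {0}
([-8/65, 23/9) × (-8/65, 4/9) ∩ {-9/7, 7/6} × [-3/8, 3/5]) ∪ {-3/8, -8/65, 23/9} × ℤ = ({-3/8, -8/65, 23/9} × ℤ) ∪ ({7/6} × (-8/65, 4/9))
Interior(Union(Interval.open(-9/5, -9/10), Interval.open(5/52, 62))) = Union(Interval.open(-9/5, -9/10), Interval.open(5/52, 62))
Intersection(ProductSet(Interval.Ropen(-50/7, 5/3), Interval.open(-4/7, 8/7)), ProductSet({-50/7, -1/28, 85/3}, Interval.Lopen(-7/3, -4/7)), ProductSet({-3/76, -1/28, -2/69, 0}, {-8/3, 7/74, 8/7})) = EmptySet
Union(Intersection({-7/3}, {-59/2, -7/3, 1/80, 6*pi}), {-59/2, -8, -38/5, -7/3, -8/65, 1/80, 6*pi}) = {-59/2, -8, -38/5, -7/3, -8/65, 1/80, 6*pi}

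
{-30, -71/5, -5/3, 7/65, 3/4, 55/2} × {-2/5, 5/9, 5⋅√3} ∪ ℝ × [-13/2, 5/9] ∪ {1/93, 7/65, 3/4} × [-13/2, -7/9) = (ℝ × [-13/2, 5/9]) ∪ ({-30, -71/5, -5/3, 7/65, 3/4, 55/2} × {-2/5, 5/9, 5⋅√3})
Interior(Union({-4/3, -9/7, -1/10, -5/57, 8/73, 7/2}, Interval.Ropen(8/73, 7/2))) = Interval.open(8/73, 7/2)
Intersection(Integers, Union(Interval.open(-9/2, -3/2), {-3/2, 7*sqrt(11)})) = Range(-4, -1, 1)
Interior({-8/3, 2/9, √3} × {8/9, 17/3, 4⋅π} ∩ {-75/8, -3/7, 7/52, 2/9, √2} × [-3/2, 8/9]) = ∅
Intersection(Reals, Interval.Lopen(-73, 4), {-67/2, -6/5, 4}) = {-67/2, -6/5, 4}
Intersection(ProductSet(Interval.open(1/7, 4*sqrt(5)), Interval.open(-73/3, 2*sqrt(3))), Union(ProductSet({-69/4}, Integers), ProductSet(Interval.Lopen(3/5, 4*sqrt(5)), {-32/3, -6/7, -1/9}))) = ProductSet(Interval.open(3/5, 4*sqrt(5)), {-32/3, -6/7, -1/9})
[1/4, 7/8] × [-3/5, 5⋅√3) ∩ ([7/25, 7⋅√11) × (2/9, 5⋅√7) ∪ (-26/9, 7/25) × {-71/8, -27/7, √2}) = ([1/4, 7/25) × {√2}) ∪ ([7/25, 7/8] × (2/9, 5⋅√3))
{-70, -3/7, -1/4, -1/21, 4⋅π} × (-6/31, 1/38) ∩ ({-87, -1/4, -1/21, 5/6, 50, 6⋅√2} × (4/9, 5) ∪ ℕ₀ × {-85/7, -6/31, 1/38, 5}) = ∅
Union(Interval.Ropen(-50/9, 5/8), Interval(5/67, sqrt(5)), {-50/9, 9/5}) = Interval(-50/9, sqrt(5))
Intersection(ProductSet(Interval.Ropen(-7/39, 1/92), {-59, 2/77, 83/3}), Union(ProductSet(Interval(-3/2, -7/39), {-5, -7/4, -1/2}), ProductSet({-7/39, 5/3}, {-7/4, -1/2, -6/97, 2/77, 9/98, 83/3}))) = ProductSet({-7/39}, {2/77, 83/3})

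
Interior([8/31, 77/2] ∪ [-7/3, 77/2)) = (-7/3, 77/2)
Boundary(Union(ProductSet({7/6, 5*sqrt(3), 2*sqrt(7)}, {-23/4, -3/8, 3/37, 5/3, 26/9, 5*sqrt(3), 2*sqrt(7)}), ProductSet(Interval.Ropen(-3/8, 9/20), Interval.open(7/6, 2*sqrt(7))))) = Union(ProductSet({-3/8, 9/20}, Interval(7/6, 2*sqrt(7))), ProductSet({7/6, 5*sqrt(3), 2*sqrt(7)}, {-23/4, -3/8, 3/37, 5/3, 26/9, 5*sqrt(3), 2*sqrt(7)}), ProductSet(Interval(-3/8, 9/20), {7/6, 2*sqrt(7)}))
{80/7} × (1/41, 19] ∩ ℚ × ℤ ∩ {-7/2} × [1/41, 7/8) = ∅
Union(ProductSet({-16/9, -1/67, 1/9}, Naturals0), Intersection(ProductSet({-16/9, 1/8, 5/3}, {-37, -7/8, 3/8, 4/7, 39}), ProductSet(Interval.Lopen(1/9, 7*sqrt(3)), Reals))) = Union(ProductSet({1/8, 5/3}, {-37, -7/8, 3/8, 4/7, 39}), ProductSet({-16/9, -1/67, 1/9}, Naturals0))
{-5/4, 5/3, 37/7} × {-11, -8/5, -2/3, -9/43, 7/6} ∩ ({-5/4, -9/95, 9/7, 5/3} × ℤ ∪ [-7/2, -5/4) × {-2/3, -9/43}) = {-5/4, 5/3} × {-11}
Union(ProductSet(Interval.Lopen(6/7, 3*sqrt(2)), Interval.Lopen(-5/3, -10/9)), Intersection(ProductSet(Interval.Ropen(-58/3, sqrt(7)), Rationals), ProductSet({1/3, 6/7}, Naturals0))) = Union(ProductSet({1/3, 6/7}, Naturals0), ProductSet(Interval.Lopen(6/7, 3*sqrt(2)), Interval.Lopen(-5/3, -10/9)))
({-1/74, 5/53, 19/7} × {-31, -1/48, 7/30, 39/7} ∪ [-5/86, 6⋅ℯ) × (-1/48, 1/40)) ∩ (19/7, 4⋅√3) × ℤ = (19/7, 4⋅√3) × {0}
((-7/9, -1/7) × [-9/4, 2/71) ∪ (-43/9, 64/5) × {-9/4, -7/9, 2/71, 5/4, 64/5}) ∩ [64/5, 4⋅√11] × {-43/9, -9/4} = ∅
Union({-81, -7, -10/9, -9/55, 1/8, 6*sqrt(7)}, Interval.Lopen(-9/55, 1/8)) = Union({-81, -7, -10/9, 6*sqrt(7)}, Interval(-9/55, 1/8))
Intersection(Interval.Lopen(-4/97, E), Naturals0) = Range(0, 3, 1)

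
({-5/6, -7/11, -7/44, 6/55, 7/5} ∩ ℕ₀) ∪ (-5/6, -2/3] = (-5/6, -2/3]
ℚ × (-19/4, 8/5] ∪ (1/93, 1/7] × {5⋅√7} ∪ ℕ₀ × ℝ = (ℕ₀ × ℝ) ∪ (ℚ × (-19/4, 8/5]) ∪ ((1/93, 1/7] × {5⋅√7})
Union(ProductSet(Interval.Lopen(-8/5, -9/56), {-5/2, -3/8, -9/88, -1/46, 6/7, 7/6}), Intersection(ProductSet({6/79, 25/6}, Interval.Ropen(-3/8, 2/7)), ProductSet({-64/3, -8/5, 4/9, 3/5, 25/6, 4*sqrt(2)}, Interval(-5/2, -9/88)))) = Union(ProductSet({25/6}, Interval(-3/8, -9/88)), ProductSet(Interval.Lopen(-8/5, -9/56), {-5/2, -3/8, -9/88, -1/46, 6/7, 7/6}))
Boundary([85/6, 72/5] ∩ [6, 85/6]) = {85/6}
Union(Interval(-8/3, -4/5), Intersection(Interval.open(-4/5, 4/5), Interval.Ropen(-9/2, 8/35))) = Interval.Ropen(-8/3, 8/35)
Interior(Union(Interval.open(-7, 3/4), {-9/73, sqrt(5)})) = Interval.open(-7, 3/4)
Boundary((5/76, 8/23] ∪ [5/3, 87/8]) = {5/76, 8/23, 5/3, 87/8}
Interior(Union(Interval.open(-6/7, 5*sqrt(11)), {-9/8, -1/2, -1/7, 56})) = Interval.open(-6/7, 5*sqrt(11))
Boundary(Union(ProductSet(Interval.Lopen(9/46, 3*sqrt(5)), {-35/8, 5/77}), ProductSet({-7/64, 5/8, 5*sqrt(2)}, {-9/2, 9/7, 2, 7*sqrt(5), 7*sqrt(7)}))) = Union(ProductSet({-7/64, 5/8, 5*sqrt(2)}, {-9/2, 9/7, 2, 7*sqrt(5), 7*sqrt(7)}), ProductSet(Interval(9/46, 3*sqrt(5)), {-35/8, 5/77}))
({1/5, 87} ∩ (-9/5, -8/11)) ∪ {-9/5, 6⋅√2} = {-9/5, 6⋅√2}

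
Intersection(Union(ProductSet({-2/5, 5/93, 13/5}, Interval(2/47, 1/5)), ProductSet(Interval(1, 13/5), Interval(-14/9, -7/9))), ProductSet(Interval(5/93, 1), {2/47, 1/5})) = ProductSet({5/93}, {2/47, 1/5})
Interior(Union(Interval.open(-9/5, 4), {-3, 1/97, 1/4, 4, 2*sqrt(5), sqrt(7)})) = Interval.open(-9/5, 4)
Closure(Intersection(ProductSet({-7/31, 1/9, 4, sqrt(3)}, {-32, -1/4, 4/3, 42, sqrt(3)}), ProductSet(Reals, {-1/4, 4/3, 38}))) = ProductSet({-7/31, 1/9, 4, sqrt(3)}, {-1/4, 4/3})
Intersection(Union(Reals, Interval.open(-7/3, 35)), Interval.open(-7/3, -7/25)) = Interval.open(-7/3, -7/25)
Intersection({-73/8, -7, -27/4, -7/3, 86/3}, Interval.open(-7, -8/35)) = {-27/4, -7/3}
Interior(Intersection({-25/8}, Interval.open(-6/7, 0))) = EmptySet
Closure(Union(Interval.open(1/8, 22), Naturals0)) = Union(Complement(Naturals0, Interval.open(1/8, 22)), Interval(1/8, 22), Naturals0)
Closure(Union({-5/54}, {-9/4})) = {-9/4, -5/54}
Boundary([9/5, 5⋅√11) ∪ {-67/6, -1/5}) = {-67/6, -1/5, 9/5, 5⋅√11}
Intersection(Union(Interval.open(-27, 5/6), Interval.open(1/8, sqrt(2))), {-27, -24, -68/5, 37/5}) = {-24, -68/5}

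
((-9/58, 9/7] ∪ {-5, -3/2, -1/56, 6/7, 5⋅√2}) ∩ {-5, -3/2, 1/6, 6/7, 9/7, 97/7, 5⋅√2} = {-5, -3/2, 1/6, 6/7, 9/7, 5⋅√2}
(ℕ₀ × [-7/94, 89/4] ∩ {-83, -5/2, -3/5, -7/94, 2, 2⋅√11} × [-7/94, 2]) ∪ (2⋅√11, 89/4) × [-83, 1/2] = ({2} × [-7/94, 2]) ∪ ((2⋅√11, 89/4) × [-83, 1/2])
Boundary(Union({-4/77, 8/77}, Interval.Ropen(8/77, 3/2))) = {-4/77, 8/77, 3/2}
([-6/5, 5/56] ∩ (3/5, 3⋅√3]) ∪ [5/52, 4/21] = [5/52, 4/21]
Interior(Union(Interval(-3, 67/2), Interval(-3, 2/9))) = Interval.open(-3, 67/2)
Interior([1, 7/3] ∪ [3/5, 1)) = (3/5, 7/3)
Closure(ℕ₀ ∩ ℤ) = ℕ₀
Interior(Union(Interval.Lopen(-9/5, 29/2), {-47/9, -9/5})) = Interval.open(-9/5, 29/2)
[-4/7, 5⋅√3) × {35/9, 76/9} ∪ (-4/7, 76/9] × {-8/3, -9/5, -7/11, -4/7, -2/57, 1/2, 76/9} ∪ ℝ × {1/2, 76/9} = (ℝ × {1/2, 76/9}) ∪ ([-4/7, 5⋅√3) × {35/9, 76/9}) ∪ ((-4/7, 76/9] × {-8/3, -9/5, -7/11, -4/7, -2/57, 1/2, 76/9})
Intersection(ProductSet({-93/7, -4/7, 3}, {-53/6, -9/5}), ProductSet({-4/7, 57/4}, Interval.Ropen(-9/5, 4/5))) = ProductSet({-4/7}, {-9/5})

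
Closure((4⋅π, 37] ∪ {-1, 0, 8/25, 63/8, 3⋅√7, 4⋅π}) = {-1, 0, 8/25, 63/8, 3⋅√7} ∪ [4⋅π, 37]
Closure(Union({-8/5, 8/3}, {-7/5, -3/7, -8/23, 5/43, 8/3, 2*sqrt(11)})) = {-8/5, -7/5, -3/7, -8/23, 5/43, 8/3, 2*sqrt(11)}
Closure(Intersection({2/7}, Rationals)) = {2/7}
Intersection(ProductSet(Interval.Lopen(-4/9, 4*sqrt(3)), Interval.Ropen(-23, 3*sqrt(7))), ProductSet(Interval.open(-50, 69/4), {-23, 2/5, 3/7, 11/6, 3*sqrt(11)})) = ProductSet(Interval.Lopen(-4/9, 4*sqrt(3)), {-23, 2/5, 3/7, 11/6})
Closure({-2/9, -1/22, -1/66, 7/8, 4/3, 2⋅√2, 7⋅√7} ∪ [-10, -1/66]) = [-10, -1/66] ∪ {7/8, 4/3, 2⋅√2, 7⋅√7}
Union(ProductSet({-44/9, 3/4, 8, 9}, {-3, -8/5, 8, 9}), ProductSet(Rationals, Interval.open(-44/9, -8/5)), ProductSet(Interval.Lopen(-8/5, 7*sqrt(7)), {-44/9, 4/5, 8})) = Union(ProductSet({-44/9, 3/4, 8, 9}, {-3, -8/5, 8, 9}), ProductSet(Interval.Lopen(-8/5, 7*sqrt(7)), {-44/9, 4/5, 8}), ProductSet(Rationals, Interval.open(-44/9, -8/5)))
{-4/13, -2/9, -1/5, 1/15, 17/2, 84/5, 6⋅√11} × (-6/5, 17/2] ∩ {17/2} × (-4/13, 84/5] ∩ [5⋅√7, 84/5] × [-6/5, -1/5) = ∅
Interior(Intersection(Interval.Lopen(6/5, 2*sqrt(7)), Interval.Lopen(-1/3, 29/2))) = Interval.open(6/5, 2*sqrt(7))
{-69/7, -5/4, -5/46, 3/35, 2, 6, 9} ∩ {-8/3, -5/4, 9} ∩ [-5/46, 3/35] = ∅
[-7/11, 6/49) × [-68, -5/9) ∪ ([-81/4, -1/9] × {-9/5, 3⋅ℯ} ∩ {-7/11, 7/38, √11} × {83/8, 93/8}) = [-7/11, 6/49) × [-68, -5/9)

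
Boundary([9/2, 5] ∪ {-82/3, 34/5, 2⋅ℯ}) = {-82/3, 9/2, 5, 34/5, 2⋅ℯ}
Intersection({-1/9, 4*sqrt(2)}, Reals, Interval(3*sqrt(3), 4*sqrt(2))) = {4*sqrt(2)}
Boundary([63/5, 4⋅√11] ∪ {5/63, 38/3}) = {5/63, 63/5, 4⋅√11}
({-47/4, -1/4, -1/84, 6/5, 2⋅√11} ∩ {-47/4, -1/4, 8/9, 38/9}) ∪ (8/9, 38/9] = {-47/4, -1/4} ∪ (8/9, 38/9]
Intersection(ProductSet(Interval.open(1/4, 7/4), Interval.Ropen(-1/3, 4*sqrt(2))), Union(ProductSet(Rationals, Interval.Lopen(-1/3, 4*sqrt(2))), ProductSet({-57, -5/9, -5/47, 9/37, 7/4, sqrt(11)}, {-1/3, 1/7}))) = ProductSet(Intersection(Interval.open(1/4, 7/4), Rationals), Interval.open(-1/3, 4*sqrt(2)))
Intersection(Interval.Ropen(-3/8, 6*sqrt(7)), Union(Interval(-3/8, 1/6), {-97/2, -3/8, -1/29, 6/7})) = Union({6/7}, Interval(-3/8, 1/6))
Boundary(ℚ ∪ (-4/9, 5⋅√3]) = (-∞, -4/9] ∪ [5⋅√3, ∞)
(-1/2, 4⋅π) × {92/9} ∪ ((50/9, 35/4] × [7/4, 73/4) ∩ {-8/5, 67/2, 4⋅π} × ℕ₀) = (-1/2, 4⋅π) × {92/9}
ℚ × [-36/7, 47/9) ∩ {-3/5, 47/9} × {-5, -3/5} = {-3/5, 47/9} × {-5, -3/5}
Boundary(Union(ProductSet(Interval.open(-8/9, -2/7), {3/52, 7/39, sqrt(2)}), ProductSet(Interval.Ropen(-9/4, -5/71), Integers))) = Union(ProductSet(Interval(-9/4, -5/71), Integers), ProductSet(Interval(-8/9, -2/7), {3/52, 7/39, sqrt(2)}))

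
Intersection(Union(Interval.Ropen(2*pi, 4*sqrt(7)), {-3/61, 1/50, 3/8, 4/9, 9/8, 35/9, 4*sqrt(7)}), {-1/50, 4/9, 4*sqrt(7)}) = {4/9, 4*sqrt(7)}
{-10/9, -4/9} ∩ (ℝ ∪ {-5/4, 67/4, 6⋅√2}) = {-10/9, -4/9}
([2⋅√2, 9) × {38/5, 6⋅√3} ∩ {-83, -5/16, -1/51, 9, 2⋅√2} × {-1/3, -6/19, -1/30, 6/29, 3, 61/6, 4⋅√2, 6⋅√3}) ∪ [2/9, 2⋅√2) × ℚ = ([2/9, 2⋅√2) × ℚ) ∪ ({2⋅√2} × {6⋅√3})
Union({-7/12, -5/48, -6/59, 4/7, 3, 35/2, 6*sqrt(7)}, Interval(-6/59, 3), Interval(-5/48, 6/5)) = Union({-7/12, 35/2, 6*sqrt(7)}, Interval(-5/48, 3))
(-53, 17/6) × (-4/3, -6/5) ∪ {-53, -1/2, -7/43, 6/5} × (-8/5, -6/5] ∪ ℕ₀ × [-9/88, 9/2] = (ℕ₀ × [-9/88, 9/2]) ∪ ({-53, -1/2, -7/43, 6/5} × (-8/5, -6/5]) ∪ ((-53, 17/6) × (-4/3, -6/5))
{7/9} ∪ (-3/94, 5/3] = (-3/94, 5/3]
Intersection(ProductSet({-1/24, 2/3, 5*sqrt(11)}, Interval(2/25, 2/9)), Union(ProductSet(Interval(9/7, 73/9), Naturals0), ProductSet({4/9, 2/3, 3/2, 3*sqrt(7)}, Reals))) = ProductSet({2/3}, Interval(2/25, 2/9))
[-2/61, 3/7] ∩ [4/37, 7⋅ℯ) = [4/37, 3/7]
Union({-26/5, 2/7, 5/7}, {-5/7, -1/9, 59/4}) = {-26/5, -5/7, -1/9, 2/7, 5/7, 59/4}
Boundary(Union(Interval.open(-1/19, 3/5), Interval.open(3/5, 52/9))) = {-1/19, 3/5, 52/9}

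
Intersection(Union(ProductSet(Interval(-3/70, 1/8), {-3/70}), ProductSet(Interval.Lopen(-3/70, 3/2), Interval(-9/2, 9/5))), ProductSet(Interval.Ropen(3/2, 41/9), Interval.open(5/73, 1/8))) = ProductSet({3/2}, Interval.open(5/73, 1/8))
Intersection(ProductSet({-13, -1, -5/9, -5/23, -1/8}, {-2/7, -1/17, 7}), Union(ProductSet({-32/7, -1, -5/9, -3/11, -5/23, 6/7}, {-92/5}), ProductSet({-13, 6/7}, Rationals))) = ProductSet({-13}, {-2/7, -1/17, 7})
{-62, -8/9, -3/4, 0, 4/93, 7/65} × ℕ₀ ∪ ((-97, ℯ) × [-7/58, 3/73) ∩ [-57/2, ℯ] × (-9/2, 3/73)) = ({-62, -8/9, -3/4, 0, 4/93, 7/65} × ℕ₀) ∪ ([-57/2, ℯ) × [-7/58, 3/73))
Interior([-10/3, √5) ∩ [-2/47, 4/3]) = (-2/47, 4/3)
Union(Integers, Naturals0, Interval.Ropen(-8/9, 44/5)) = Union(Integers, Interval.Ropen(-8/9, 44/5))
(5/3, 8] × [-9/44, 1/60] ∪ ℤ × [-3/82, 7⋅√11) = (ℤ × [-3/82, 7⋅√11)) ∪ ((5/3, 8] × [-9/44, 1/60])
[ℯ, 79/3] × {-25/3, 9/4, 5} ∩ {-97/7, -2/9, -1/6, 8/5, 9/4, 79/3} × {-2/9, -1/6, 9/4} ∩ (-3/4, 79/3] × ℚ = {79/3} × {9/4}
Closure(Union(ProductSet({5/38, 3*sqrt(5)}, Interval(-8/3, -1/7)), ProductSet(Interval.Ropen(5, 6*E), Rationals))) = Union(ProductSet({5/38, 3*sqrt(5)}, Interval(-8/3, -1/7)), ProductSet(Interval(5, 6*E), Reals))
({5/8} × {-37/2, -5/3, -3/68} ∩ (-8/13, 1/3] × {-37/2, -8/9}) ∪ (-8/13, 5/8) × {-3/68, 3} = (-8/13, 5/8) × {-3/68, 3}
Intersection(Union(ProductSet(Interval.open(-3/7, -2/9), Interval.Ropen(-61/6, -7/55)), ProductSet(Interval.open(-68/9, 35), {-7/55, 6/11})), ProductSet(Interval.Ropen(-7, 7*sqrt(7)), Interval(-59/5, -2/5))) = ProductSet(Interval.open(-3/7, -2/9), Interval(-61/6, -2/5))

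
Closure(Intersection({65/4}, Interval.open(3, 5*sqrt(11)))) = {65/4}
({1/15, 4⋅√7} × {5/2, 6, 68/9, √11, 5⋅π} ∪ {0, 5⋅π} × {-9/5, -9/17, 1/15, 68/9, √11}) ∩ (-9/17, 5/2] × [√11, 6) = {0, 1/15} × {√11}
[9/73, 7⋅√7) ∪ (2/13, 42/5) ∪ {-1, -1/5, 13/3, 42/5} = {-1, -1/5} ∪ [9/73, 7⋅√7)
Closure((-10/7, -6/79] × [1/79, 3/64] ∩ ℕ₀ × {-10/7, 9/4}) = ∅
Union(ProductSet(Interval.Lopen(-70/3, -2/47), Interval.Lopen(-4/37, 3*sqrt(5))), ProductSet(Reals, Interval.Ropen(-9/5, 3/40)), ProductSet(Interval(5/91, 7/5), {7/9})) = Union(ProductSet(Interval.Lopen(-70/3, -2/47), Interval.Lopen(-4/37, 3*sqrt(5))), ProductSet(Interval(5/91, 7/5), {7/9}), ProductSet(Reals, Interval.Ropen(-9/5, 3/40)))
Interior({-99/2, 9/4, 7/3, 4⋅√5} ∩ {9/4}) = ∅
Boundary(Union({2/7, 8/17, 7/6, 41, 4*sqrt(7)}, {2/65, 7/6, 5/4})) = {2/65, 2/7, 8/17, 7/6, 5/4, 41, 4*sqrt(7)}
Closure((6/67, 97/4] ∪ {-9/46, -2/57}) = {-9/46, -2/57} ∪ [6/67, 97/4]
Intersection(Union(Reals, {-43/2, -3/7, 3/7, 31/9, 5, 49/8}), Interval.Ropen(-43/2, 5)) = Interval.Ropen(-43/2, 5)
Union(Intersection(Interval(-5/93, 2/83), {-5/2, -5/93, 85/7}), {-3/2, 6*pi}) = {-3/2, -5/93, 6*pi}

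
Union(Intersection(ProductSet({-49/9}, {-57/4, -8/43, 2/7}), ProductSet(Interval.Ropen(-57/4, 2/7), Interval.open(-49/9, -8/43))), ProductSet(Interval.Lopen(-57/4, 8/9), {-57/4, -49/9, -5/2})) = ProductSet(Interval.Lopen(-57/4, 8/9), {-57/4, -49/9, -5/2})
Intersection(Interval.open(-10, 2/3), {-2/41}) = {-2/41}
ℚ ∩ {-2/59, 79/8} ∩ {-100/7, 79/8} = {79/8}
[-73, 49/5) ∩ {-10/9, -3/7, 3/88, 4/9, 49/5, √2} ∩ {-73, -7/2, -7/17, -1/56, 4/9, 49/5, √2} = {4/9, √2}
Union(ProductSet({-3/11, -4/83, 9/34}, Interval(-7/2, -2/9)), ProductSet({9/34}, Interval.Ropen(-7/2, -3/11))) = ProductSet({-3/11, -4/83, 9/34}, Interval(-7/2, -2/9))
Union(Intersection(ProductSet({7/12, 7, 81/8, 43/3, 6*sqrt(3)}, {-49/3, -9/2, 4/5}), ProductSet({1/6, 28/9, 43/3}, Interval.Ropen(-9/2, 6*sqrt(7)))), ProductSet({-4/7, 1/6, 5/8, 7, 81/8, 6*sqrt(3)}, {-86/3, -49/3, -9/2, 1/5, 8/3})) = Union(ProductSet({43/3}, {-9/2, 4/5}), ProductSet({-4/7, 1/6, 5/8, 7, 81/8, 6*sqrt(3)}, {-86/3, -49/3, -9/2, 1/5, 8/3}))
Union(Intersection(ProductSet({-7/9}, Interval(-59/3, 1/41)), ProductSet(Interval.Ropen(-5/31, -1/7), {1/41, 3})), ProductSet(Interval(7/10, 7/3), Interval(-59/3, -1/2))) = ProductSet(Interval(7/10, 7/3), Interval(-59/3, -1/2))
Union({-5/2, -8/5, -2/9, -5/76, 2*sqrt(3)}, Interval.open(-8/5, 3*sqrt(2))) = Union({-5/2}, Interval.Ropen(-8/5, 3*sqrt(2)))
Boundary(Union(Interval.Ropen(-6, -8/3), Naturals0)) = Union(Complement(Naturals0, Interval.open(-6, -8/3)), {-6, -8/3})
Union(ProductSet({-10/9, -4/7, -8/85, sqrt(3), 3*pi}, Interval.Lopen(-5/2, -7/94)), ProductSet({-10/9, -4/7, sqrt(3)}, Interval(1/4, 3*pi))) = Union(ProductSet({-10/9, -4/7, sqrt(3)}, Interval(1/4, 3*pi)), ProductSet({-10/9, -4/7, -8/85, sqrt(3), 3*pi}, Interval.Lopen(-5/2, -7/94)))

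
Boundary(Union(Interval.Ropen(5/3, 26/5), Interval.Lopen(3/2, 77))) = {3/2, 77}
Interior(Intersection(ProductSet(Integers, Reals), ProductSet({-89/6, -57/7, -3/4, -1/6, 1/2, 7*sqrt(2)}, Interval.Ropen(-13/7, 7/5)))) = EmptySet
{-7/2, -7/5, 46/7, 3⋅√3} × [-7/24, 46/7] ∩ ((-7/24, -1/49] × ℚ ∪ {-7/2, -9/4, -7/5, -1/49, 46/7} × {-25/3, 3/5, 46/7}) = {-7/2, -7/5, 46/7} × {3/5, 46/7}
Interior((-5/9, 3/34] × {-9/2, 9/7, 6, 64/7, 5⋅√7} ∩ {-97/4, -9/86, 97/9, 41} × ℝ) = ∅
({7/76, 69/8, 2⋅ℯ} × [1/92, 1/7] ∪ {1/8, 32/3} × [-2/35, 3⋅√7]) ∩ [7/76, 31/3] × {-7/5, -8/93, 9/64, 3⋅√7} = ({7/76, 69/8, 2⋅ℯ} × {9/64}) ∪ ({1/8} × {9/64, 3⋅√7})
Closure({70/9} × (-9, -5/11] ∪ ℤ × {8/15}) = (ℤ × {8/15}) ∪ ({70/9} × [-9, -5/11])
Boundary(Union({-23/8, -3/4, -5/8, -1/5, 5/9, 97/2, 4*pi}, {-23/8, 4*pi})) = {-23/8, -3/4, -5/8, -1/5, 5/9, 97/2, 4*pi}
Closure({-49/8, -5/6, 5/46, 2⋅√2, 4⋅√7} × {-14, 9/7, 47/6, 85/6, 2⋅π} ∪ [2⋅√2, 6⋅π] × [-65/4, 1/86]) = ([2⋅√2, 6⋅π] × [-65/4, 1/86]) ∪ ({-49/8, -5/6, 5/46, 2⋅√2, 4⋅√7} × {-14, 9/7, 47/6, 85/6, 2⋅π})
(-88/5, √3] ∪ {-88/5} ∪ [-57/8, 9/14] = [-88/5, √3]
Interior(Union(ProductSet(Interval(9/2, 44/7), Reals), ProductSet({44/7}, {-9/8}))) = ProductSet(Interval.open(9/2, 44/7), Reals)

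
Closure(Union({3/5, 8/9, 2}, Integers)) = Union({3/5, 8/9}, Integers)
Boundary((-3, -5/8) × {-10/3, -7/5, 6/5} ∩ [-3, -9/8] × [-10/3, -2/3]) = [-3, -9/8] × {-10/3, -7/5}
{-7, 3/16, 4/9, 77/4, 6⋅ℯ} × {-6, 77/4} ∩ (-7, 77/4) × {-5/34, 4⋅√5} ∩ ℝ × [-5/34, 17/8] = ∅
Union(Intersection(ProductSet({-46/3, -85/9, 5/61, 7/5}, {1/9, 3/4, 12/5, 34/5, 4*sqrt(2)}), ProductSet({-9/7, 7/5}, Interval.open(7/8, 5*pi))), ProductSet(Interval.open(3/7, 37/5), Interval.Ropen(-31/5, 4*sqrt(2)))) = Union(ProductSet({7/5}, {12/5, 34/5, 4*sqrt(2)}), ProductSet(Interval.open(3/7, 37/5), Interval.Ropen(-31/5, 4*sqrt(2))))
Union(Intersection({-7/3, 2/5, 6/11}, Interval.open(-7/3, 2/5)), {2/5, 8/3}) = {2/5, 8/3}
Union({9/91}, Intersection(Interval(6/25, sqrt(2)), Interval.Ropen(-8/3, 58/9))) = Union({9/91}, Interval(6/25, sqrt(2)))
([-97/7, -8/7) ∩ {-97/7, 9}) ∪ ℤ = ℤ ∪ {-97/7}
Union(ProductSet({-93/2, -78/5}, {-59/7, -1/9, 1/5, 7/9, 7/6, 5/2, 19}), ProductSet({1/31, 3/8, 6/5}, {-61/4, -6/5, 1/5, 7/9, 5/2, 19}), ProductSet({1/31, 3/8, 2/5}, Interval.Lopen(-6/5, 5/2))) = Union(ProductSet({-93/2, -78/5}, {-59/7, -1/9, 1/5, 7/9, 7/6, 5/2, 19}), ProductSet({1/31, 3/8, 2/5}, Interval.Lopen(-6/5, 5/2)), ProductSet({1/31, 3/8, 6/5}, {-61/4, -6/5, 1/5, 7/9, 5/2, 19}))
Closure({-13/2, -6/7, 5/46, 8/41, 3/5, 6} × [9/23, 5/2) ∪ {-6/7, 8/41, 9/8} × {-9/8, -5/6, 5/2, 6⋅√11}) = ({-13/2, -6/7, 5/46, 8/41, 3/5, 6} × [9/23, 5/2]) ∪ ({-6/7, 8/41, 9/8} × {-9/8, -5/6, 5/2, 6⋅√11})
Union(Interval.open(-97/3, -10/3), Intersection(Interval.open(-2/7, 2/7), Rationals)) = Union(Intersection(Interval.open(-2/7, 2/7), Rationals), Interval.open(-97/3, -10/3))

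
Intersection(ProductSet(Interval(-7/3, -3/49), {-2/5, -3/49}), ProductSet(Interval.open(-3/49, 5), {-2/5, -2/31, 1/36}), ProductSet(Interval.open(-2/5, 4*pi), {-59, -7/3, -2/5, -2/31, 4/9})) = EmptySet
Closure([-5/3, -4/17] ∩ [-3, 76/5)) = [-5/3, -4/17]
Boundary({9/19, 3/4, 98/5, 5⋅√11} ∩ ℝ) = {9/19, 3/4, 98/5, 5⋅√11}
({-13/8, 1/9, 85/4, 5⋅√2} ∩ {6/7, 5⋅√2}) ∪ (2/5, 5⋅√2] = (2/5, 5⋅√2]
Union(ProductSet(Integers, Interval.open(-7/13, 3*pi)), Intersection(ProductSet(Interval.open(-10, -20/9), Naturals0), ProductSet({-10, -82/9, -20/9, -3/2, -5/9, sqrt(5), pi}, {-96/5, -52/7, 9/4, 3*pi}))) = ProductSet(Integers, Interval.open(-7/13, 3*pi))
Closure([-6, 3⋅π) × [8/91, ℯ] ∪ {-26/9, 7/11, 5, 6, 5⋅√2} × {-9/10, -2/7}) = ([-6, 3⋅π] × [8/91, ℯ]) ∪ ({-26/9, 7/11, 5, 6, 5⋅√2} × {-9/10, -2/7})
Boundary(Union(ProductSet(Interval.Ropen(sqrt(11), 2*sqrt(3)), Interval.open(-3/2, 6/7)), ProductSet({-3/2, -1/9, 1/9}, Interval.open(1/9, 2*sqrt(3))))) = Union(ProductSet({sqrt(11), 2*sqrt(3)}, Interval(-3/2, 6/7)), ProductSet({-3/2, -1/9, 1/9}, Interval(1/9, 2*sqrt(3))), ProductSet(Interval(sqrt(11), 2*sqrt(3)), {-3/2, 6/7}))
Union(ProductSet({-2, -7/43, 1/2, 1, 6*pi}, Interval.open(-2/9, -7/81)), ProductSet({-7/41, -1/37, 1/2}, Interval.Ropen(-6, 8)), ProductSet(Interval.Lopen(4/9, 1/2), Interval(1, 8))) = Union(ProductSet({-7/41, -1/37, 1/2}, Interval.Ropen(-6, 8)), ProductSet({-2, -7/43, 1/2, 1, 6*pi}, Interval.open(-2/9, -7/81)), ProductSet(Interval.Lopen(4/9, 1/2), Interval(1, 8)))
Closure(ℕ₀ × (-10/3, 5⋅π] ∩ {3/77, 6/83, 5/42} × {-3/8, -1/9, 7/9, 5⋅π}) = ∅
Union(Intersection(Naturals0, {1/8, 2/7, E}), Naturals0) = Naturals0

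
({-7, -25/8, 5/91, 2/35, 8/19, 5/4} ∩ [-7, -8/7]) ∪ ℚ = ℚ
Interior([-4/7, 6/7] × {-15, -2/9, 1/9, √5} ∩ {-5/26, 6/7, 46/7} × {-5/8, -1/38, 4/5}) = ∅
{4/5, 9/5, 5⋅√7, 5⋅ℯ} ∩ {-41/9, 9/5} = {9/5}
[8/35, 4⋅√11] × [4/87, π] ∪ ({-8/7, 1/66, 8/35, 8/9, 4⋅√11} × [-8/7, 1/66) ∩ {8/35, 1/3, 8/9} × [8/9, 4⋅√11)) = [8/35, 4⋅√11] × [4/87, π]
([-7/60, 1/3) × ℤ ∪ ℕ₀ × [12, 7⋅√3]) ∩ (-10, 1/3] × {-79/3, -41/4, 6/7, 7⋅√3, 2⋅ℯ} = {0} × {7⋅√3}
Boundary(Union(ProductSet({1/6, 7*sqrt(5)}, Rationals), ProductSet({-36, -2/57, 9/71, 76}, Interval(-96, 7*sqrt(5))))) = Union(ProductSet({1/6, 7*sqrt(5)}, Reals), ProductSet({-36, -2/57, 9/71, 76}, Interval(-96, 7*sqrt(5))))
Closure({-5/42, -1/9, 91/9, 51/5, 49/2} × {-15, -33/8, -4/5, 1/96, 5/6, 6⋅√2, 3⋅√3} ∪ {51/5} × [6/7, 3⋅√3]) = ({51/5} × [6/7, 3⋅√3]) ∪ ({-5/42, -1/9, 91/9, 51/5, 49/2} × {-15, -33/8, -4/5, 1/96, 5/6, 6⋅√2, 3⋅√3})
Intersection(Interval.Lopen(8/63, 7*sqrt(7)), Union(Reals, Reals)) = Interval.Lopen(8/63, 7*sqrt(7))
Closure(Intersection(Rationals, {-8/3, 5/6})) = {-8/3, 5/6}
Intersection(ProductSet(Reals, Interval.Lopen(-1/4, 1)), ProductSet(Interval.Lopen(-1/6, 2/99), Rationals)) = ProductSet(Interval.Lopen(-1/6, 2/99), Intersection(Interval.Lopen(-1/4, 1), Rationals))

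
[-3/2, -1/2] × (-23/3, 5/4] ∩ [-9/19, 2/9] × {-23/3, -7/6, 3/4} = ∅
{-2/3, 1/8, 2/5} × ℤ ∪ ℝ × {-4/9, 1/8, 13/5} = ({-2/3, 1/8, 2/5} × ℤ) ∪ (ℝ × {-4/9, 1/8, 13/5})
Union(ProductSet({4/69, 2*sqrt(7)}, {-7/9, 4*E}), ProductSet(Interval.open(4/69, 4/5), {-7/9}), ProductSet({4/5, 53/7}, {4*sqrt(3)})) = Union(ProductSet({4/69, 2*sqrt(7)}, {-7/9, 4*E}), ProductSet({4/5, 53/7}, {4*sqrt(3)}), ProductSet(Interval.open(4/69, 4/5), {-7/9}))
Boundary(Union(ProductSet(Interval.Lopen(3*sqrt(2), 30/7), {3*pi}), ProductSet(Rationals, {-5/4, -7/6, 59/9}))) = Union(ProductSet(Interval(3*sqrt(2), 30/7), {3*pi}), ProductSet(Reals, {-5/4, -7/6, 59/9}))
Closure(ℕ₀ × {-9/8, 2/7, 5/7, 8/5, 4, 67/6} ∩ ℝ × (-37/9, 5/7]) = ℕ₀ × {-9/8, 2/7, 5/7}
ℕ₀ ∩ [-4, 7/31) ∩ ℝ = {0}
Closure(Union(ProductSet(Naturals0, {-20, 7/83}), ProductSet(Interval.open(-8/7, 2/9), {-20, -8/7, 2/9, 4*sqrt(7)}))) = Union(ProductSet(Interval(-8/7, 2/9), {-20, -8/7, 2/9, 4*sqrt(7)}), ProductSet(Naturals0, {-20, 7/83}))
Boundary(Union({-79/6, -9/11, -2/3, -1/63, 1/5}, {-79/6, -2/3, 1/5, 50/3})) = {-79/6, -9/11, -2/3, -1/63, 1/5, 50/3}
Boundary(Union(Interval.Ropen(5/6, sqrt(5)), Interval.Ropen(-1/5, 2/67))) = {-1/5, 2/67, 5/6, sqrt(5)}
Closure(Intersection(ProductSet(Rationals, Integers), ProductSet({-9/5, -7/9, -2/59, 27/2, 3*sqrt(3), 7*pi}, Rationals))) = ProductSet({-9/5, -7/9, -2/59, 27/2}, Integers)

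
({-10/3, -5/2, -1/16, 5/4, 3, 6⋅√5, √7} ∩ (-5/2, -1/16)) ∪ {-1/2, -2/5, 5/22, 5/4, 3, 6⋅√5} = {-1/2, -2/5, 5/22, 5/4, 3, 6⋅√5}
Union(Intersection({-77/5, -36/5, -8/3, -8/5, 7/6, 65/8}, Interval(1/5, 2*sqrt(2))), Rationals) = Rationals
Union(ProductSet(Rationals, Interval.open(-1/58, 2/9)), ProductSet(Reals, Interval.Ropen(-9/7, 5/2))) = ProductSet(Reals, Interval.Ropen(-9/7, 5/2))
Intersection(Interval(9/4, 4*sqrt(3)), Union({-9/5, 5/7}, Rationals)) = Intersection(Interval(9/4, 4*sqrt(3)), Rationals)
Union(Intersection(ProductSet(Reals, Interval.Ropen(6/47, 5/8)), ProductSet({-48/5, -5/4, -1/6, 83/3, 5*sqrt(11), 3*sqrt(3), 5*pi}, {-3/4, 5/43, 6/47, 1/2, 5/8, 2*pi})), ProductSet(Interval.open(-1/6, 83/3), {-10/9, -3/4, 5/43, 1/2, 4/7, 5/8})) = Union(ProductSet({-48/5, -5/4, -1/6, 83/3, 5*sqrt(11), 3*sqrt(3), 5*pi}, {6/47, 1/2}), ProductSet(Interval.open(-1/6, 83/3), {-10/9, -3/4, 5/43, 1/2, 4/7, 5/8}))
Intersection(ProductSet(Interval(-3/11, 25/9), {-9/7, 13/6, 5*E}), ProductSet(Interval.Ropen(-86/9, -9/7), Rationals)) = EmptySet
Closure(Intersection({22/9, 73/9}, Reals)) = {22/9, 73/9}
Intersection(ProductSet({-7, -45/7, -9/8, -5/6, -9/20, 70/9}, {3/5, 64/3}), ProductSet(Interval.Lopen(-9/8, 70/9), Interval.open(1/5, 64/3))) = ProductSet({-5/6, -9/20, 70/9}, {3/5})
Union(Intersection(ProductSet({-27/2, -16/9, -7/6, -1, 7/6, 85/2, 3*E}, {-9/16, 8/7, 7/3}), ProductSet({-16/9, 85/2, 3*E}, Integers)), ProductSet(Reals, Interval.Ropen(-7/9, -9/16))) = ProductSet(Reals, Interval.Ropen(-7/9, -9/16))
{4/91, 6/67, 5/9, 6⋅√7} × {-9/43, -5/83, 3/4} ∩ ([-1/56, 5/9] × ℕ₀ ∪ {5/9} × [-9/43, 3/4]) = {5/9} × {-9/43, -5/83, 3/4}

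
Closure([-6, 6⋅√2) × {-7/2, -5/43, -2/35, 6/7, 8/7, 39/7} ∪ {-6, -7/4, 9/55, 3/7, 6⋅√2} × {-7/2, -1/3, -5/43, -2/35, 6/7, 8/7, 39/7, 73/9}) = ([-6, 6⋅√2] × {-7/2, -5/43, -2/35, 6/7, 8/7, 39/7}) ∪ ({-6, -7/4, 9/55, 3/7, 6⋅√2} × {-7/2, -1/3, -5/43, -2/35, 6/7, 8/7, 39/7, 73/9})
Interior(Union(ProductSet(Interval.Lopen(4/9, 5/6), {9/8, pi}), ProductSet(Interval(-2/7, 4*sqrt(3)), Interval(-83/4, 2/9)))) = ProductSet(Interval.open(-2/7, 4*sqrt(3)), Interval.open(-83/4, 2/9))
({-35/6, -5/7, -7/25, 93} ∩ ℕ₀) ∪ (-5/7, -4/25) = (-5/7, -4/25) ∪ {93}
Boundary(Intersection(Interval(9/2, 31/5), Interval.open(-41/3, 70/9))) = {9/2, 31/5}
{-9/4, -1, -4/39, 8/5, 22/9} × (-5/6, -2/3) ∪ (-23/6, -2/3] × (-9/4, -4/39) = ((-23/6, -2/3] × (-9/4, -4/39)) ∪ ({-9/4, -1, -4/39, 8/5, 22/9} × (-5/6, -2/3))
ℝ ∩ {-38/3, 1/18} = {-38/3, 1/18}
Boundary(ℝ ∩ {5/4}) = {5/4}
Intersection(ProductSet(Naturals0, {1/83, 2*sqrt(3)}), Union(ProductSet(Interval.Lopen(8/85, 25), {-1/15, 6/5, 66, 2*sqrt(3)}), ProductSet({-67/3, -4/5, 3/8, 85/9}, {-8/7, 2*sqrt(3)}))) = ProductSet(Range(1, 26, 1), {2*sqrt(3)})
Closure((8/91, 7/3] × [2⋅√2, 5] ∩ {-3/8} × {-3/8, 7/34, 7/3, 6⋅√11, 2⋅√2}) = ∅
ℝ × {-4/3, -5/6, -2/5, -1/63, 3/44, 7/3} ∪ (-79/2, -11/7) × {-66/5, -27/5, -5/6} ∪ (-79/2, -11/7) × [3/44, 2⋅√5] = (ℝ × {-4/3, -5/6, -2/5, -1/63, 3/44, 7/3}) ∪ ((-79/2, -11/7) × ({-66/5, -27/5, -5/6} ∪ [3/44, 2⋅√5]))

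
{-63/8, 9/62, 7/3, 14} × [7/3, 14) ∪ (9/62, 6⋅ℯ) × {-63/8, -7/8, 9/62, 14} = ({-63/8, 9/62, 7/3, 14} × [7/3, 14)) ∪ ((9/62, 6⋅ℯ) × {-63/8, -7/8, 9/62, 14})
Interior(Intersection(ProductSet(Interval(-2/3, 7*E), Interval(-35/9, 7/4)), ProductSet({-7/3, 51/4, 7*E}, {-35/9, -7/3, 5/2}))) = EmptySet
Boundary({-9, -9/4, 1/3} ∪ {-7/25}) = {-9, -9/4, -7/25, 1/3}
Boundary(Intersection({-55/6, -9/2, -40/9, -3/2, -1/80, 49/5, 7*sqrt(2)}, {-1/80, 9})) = {-1/80}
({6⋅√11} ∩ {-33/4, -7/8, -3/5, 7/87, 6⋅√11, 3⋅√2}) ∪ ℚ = ℚ ∪ {6⋅√11}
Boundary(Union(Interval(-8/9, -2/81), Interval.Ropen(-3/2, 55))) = {-3/2, 55}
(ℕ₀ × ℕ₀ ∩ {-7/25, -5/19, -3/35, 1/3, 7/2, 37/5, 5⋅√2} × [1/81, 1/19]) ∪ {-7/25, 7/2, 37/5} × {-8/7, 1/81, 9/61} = {-7/25, 7/2, 37/5} × {-8/7, 1/81, 9/61}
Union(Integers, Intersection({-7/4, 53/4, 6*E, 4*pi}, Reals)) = Union({-7/4, 53/4, 6*E, 4*pi}, Integers)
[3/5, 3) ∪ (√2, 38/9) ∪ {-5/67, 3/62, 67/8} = {-5/67, 3/62, 67/8} ∪ [3/5, 38/9)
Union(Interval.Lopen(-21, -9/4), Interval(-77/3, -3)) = Interval(-77/3, -9/4)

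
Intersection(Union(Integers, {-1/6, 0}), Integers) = Integers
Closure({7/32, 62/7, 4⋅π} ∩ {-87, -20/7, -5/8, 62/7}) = {62/7}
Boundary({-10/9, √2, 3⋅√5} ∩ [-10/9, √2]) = {-10/9, √2}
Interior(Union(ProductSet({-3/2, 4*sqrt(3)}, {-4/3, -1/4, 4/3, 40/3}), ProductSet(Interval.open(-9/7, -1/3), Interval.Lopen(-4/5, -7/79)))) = ProductSet(Interval.open(-9/7, -1/3), Interval.open(-4/5, -7/79))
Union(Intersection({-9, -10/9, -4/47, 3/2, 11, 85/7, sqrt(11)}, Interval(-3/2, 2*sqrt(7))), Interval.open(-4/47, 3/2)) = Union({-10/9, sqrt(11)}, Interval(-4/47, 3/2))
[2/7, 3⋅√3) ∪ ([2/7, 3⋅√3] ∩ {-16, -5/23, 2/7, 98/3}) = [2/7, 3⋅√3)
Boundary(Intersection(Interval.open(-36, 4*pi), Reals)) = {-36, 4*pi}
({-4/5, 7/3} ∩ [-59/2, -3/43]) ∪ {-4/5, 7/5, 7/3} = {-4/5, 7/5, 7/3}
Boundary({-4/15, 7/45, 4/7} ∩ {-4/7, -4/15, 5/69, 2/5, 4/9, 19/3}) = {-4/15}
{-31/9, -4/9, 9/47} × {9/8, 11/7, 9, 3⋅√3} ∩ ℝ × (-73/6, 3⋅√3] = {-31/9, -4/9, 9/47} × {9/8, 11/7, 3⋅√3}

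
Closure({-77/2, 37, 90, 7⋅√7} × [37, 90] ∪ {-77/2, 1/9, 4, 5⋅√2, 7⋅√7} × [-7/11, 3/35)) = ({-77/2, 37, 90, 7⋅√7} × [37, 90]) ∪ ({-77/2, 1/9, 4, 5⋅√2, 7⋅√7} × [-7/11, 3/35])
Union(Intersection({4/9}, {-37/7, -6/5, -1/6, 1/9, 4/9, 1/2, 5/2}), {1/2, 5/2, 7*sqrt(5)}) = {4/9, 1/2, 5/2, 7*sqrt(5)}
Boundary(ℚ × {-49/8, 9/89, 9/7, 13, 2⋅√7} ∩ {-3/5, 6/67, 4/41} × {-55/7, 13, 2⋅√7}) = {-3/5, 6/67, 4/41} × {13, 2⋅√7}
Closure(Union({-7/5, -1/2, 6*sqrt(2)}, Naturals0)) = Union({-7/5, -1/2, 6*sqrt(2)}, Naturals0)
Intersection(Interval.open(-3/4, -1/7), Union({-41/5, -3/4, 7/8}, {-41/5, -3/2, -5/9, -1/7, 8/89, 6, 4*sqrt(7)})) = {-5/9}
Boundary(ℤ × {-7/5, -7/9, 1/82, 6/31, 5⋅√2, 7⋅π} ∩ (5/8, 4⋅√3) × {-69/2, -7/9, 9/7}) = {1, 2, …, 6} × {-7/9}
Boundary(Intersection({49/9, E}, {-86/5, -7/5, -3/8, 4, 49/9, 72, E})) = {49/9, E}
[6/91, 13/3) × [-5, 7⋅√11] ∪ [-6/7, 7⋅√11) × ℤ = ([-6/7, 7⋅√11) × ℤ) ∪ ([6/91, 13/3) × [-5, 7⋅√11])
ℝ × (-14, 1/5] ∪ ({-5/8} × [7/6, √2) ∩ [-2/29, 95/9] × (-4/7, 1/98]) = ℝ × (-14, 1/5]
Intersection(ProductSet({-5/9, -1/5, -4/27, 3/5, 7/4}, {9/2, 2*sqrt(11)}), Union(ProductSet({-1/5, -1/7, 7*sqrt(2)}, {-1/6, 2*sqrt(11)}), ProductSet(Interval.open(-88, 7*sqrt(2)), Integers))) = ProductSet({-1/5}, {2*sqrt(11)})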